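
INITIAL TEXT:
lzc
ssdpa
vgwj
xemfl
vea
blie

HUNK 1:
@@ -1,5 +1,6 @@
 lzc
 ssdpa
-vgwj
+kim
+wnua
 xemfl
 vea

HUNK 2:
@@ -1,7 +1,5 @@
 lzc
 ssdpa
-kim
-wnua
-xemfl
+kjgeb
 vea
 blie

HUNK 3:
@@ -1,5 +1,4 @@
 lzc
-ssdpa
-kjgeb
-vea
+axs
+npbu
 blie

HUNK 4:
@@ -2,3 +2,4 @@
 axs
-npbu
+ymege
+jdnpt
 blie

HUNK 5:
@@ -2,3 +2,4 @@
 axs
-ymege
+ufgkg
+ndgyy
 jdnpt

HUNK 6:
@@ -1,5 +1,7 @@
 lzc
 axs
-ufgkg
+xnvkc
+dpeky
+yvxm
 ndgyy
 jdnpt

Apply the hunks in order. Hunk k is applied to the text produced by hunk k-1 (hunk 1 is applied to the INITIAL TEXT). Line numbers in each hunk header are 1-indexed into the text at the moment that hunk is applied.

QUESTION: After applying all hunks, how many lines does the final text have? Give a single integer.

Answer: 8

Derivation:
Hunk 1: at line 1 remove [vgwj] add [kim,wnua] -> 7 lines: lzc ssdpa kim wnua xemfl vea blie
Hunk 2: at line 1 remove [kim,wnua,xemfl] add [kjgeb] -> 5 lines: lzc ssdpa kjgeb vea blie
Hunk 3: at line 1 remove [ssdpa,kjgeb,vea] add [axs,npbu] -> 4 lines: lzc axs npbu blie
Hunk 4: at line 2 remove [npbu] add [ymege,jdnpt] -> 5 lines: lzc axs ymege jdnpt blie
Hunk 5: at line 2 remove [ymege] add [ufgkg,ndgyy] -> 6 lines: lzc axs ufgkg ndgyy jdnpt blie
Hunk 6: at line 1 remove [ufgkg] add [xnvkc,dpeky,yvxm] -> 8 lines: lzc axs xnvkc dpeky yvxm ndgyy jdnpt blie
Final line count: 8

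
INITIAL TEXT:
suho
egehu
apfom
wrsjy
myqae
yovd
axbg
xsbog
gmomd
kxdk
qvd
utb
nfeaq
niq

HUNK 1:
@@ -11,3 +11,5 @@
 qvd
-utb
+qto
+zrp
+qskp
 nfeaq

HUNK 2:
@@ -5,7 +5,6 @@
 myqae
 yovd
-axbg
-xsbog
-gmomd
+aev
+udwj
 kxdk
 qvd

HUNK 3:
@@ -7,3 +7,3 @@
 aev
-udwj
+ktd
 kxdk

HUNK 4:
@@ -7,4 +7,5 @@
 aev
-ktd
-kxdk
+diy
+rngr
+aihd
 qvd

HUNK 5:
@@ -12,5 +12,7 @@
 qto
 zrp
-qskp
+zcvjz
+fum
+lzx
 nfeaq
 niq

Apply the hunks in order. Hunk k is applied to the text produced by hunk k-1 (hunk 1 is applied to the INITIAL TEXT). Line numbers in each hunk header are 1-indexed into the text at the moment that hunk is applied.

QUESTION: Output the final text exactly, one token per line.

Hunk 1: at line 11 remove [utb] add [qto,zrp,qskp] -> 16 lines: suho egehu apfom wrsjy myqae yovd axbg xsbog gmomd kxdk qvd qto zrp qskp nfeaq niq
Hunk 2: at line 5 remove [axbg,xsbog,gmomd] add [aev,udwj] -> 15 lines: suho egehu apfom wrsjy myqae yovd aev udwj kxdk qvd qto zrp qskp nfeaq niq
Hunk 3: at line 7 remove [udwj] add [ktd] -> 15 lines: suho egehu apfom wrsjy myqae yovd aev ktd kxdk qvd qto zrp qskp nfeaq niq
Hunk 4: at line 7 remove [ktd,kxdk] add [diy,rngr,aihd] -> 16 lines: suho egehu apfom wrsjy myqae yovd aev diy rngr aihd qvd qto zrp qskp nfeaq niq
Hunk 5: at line 12 remove [qskp] add [zcvjz,fum,lzx] -> 18 lines: suho egehu apfom wrsjy myqae yovd aev diy rngr aihd qvd qto zrp zcvjz fum lzx nfeaq niq

Answer: suho
egehu
apfom
wrsjy
myqae
yovd
aev
diy
rngr
aihd
qvd
qto
zrp
zcvjz
fum
lzx
nfeaq
niq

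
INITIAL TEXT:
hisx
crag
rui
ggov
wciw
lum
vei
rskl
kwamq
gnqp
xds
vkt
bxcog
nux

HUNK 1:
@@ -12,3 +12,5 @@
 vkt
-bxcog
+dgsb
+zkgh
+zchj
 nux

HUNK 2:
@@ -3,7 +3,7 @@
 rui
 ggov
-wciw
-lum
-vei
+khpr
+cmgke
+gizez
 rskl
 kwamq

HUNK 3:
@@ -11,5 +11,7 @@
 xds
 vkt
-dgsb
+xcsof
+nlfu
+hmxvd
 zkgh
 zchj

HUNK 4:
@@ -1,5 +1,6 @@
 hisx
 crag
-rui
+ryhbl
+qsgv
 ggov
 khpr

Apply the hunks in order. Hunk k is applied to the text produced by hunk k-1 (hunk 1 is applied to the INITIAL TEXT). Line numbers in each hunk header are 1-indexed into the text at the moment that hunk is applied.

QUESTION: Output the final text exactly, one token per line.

Answer: hisx
crag
ryhbl
qsgv
ggov
khpr
cmgke
gizez
rskl
kwamq
gnqp
xds
vkt
xcsof
nlfu
hmxvd
zkgh
zchj
nux

Derivation:
Hunk 1: at line 12 remove [bxcog] add [dgsb,zkgh,zchj] -> 16 lines: hisx crag rui ggov wciw lum vei rskl kwamq gnqp xds vkt dgsb zkgh zchj nux
Hunk 2: at line 3 remove [wciw,lum,vei] add [khpr,cmgke,gizez] -> 16 lines: hisx crag rui ggov khpr cmgke gizez rskl kwamq gnqp xds vkt dgsb zkgh zchj nux
Hunk 3: at line 11 remove [dgsb] add [xcsof,nlfu,hmxvd] -> 18 lines: hisx crag rui ggov khpr cmgke gizez rskl kwamq gnqp xds vkt xcsof nlfu hmxvd zkgh zchj nux
Hunk 4: at line 1 remove [rui] add [ryhbl,qsgv] -> 19 lines: hisx crag ryhbl qsgv ggov khpr cmgke gizez rskl kwamq gnqp xds vkt xcsof nlfu hmxvd zkgh zchj nux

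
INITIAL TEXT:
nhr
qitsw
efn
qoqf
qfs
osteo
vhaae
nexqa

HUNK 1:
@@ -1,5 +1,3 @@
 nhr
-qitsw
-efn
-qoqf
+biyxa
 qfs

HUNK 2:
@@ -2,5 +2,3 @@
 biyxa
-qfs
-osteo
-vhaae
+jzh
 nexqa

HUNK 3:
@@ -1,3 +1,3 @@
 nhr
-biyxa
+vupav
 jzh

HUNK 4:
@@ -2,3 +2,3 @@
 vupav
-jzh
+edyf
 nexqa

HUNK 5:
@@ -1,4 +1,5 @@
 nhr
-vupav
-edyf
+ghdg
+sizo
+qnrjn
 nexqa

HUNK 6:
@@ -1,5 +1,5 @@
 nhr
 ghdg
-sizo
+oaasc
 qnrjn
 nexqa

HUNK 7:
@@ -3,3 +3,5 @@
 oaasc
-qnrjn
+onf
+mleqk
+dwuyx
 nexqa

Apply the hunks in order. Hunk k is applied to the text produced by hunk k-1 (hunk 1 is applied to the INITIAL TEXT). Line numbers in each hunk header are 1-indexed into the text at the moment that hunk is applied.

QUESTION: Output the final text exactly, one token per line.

Answer: nhr
ghdg
oaasc
onf
mleqk
dwuyx
nexqa

Derivation:
Hunk 1: at line 1 remove [qitsw,efn,qoqf] add [biyxa] -> 6 lines: nhr biyxa qfs osteo vhaae nexqa
Hunk 2: at line 2 remove [qfs,osteo,vhaae] add [jzh] -> 4 lines: nhr biyxa jzh nexqa
Hunk 3: at line 1 remove [biyxa] add [vupav] -> 4 lines: nhr vupav jzh nexqa
Hunk 4: at line 2 remove [jzh] add [edyf] -> 4 lines: nhr vupav edyf nexqa
Hunk 5: at line 1 remove [vupav,edyf] add [ghdg,sizo,qnrjn] -> 5 lines: nhr ghdg sizo qnrjn nexqa
Hunk 6: at line 1 remove [sizo] add [oaasc] -> 5 lines: nhr ghdg oaasc qnrjn nexqa
Hunk 7: at line 3 remove [qnrjn] add [onf,mleqk,dwuyx] -> 7 lines: nhr ghdg oaasc onf mleqk dwuyx nexqa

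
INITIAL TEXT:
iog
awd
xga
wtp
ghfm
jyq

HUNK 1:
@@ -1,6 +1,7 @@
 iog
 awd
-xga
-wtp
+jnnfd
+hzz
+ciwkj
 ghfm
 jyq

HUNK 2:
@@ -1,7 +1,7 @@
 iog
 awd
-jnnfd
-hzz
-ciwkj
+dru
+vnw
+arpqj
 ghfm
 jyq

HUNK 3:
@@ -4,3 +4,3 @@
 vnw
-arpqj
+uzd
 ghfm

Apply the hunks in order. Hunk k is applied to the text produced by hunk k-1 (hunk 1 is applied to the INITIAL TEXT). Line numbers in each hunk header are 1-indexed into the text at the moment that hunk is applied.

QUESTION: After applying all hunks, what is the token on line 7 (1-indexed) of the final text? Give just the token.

Hunk 1: at line 1 remove [xga,wtp] add [jnnfd,hzz,ciwkj] -> 7 lines: iog awd jnnfd hzz ciwkj ghfm jyq
Hunk 2: at line 1 remove [jnnfd,hzz,ciwkj] add [dru,vnw,arpqj] -> 7 lines: iog awd dru vnw arpqj ghfm jyq
Hunk 3: at line 4 remove [arpqj] add [uzd] -> 7 lines: iog awd dru vnw uzd ghfm jyq
Final line 7: jyq

Answer: jyq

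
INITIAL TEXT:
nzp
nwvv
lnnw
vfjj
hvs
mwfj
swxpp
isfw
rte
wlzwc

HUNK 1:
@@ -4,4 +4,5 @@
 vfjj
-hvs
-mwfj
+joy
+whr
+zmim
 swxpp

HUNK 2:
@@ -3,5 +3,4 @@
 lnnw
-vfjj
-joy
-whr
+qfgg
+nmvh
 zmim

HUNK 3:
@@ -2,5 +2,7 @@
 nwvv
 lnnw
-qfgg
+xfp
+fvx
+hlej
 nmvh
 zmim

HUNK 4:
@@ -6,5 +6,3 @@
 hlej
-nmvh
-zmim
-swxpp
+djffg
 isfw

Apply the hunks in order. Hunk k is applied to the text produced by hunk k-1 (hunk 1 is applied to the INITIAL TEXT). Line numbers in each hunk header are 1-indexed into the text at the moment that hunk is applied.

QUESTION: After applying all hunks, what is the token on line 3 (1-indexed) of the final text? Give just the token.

Hunk 1: at line 4 remove [hvs,mwfj] add [joy,whr,zmim] -> 11 lines: nzp nwvv lnnw vfjj joy whr zmim swxpp isfw rte wlzwc
Hunk 2: at line 3 remove [vfjj,joy,whr] add [qfgg,nmvh] -> 10 lines: nzp nwvv lnnw qfgg nmvh zmim swxpp isfw rte wlzwc
Hunk 3: at line 2 remove [qfgg] add [xfp,fvx,hlej] -> 12 lines: nzp nwvv lnnw xfp fvx hlej nmvh zmim swxpp isfw rte wlzwc
Hunk 4: at line 6 remove [nmvh,zmim,swxpp] add [djffg] -> 10 lines: nzp nwvv lnnw xfp fvx hlej djffg isfw rte wlzwc
Final line 3: lnnw

Answer: lnnw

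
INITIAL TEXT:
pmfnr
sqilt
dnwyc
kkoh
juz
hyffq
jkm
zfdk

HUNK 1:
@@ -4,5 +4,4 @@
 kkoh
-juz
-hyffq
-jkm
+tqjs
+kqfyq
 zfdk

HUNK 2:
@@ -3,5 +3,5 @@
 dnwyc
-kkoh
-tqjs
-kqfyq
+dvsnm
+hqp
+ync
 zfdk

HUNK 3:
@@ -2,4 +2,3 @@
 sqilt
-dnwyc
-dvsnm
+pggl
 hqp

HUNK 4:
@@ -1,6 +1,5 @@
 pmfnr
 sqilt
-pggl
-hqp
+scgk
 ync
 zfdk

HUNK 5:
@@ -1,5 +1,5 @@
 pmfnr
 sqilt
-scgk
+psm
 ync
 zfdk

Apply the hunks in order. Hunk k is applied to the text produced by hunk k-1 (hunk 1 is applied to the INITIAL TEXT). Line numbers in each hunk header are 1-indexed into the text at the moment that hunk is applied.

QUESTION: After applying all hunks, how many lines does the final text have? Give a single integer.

Hunk 1: at line 4 remove [juz,hyffq,jkm] add [tqjs,kqfyq] -> 7 lines: pmfnr sqilt dnwyc kkoh tqjs kqfyq zfdk
Hunk 2: at line 3 remove [kkoh,tqjs,kqfyq] add [dvsnm,hqp,ync] -> 7 lines: pmfnr sqilt dnwyc dvsnm hqp ync zfdk
Hunk 3: at line 2 remove [dnwyc,dvsnm] add [pggl] -> 6 lines: pmfnr sqilt pggl hqp ync zfdk
Hunk 4: at line 1 remove [pggl,hqp] add [scgk] -> 5 lines: pmfnr sqilt scgk ync zfdk
Hunk 5: at line 1 remove [scgk] add [psm] -> 5 lines: pmfnr sqilt psm ync zfdk
Final line count: 5

Answer: 5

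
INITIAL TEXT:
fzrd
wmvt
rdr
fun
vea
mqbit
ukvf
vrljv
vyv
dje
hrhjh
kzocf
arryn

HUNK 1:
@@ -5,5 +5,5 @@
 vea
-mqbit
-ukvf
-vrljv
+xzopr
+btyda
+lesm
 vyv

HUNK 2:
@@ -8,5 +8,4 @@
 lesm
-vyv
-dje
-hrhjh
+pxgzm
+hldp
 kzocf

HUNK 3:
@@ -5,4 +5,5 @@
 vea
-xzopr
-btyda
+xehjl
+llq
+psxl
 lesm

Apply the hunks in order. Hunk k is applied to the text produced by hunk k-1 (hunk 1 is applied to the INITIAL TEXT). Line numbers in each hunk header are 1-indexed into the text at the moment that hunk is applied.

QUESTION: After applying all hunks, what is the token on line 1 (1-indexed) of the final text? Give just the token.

Hunk 1: at line 5 remove [mqbit,ukvf,vrljv] add [xzopr,btyda,lesm] -> 13 lines: fzrd wmvt rdr fun vea xzopr btyda lesm vyv dje hrhjh kzocf arryn
Hunk 2: at line 8 remove [vyv,dje,hrhjh] add [pxgzm,hldp] -> 12 lines: fzrd wmvt rdr fun vea xzopr btyda lesm pxgzm hldp kzocf arryn
Hunk 3: at line 5 remove [xzopr,btyda] add [xehjl,llq,psxl] -> 13 lines: fzrd wmvt rdr fun vea xehjl llq psxl lesm pxgzm hldp kzocf arryn
Final line 1: fzrd

Answer: fzrd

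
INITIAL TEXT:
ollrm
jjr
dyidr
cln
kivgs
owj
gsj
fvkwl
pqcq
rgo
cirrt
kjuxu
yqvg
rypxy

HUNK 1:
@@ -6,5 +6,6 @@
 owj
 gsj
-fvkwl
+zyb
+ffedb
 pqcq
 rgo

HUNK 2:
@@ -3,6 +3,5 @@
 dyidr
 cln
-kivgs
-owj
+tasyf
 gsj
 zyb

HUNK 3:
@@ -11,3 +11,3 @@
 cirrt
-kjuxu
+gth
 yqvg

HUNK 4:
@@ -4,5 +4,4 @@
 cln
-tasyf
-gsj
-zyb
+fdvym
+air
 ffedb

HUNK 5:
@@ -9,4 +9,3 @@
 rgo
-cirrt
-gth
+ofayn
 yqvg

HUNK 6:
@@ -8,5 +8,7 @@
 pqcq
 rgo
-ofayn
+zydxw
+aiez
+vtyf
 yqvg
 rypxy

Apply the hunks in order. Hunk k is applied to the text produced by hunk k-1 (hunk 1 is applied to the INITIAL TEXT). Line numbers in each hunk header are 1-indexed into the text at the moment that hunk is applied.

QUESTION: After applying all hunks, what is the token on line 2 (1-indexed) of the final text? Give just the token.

Hunk 1: at line 6 remove [fvkwl] add [zyb,ffedb] -> 15 lines: ollrm jjr dyidr cln kivgs owj gsj zyb ffedb pqcq rgo cirrt kjuxu yqvg rypxy
Hunk 2: at line 3 remove [kivgs,owj] add [tasyf] -> 14 lines: ollrm jjr dyidr cln tasyf gsj zyb ffedb pqcq rgo cirrt kjuxu yqvg rypxy
Hunk 3: at line 11 remove [kjuxu] add [gth] -> 14 lines: ollrm jjr dyidr cln tasyf gsj zyb ffedb pqcq rgo cirrt gth yqvg rypxy
Hunk 4: at line 4 remove [tasyf,gsj,zyb] add [fdvym,air] -> 13 lines: ollrm jjr dyidr cln fdvym air ffedb pqcq rgo cirrt gth yqvg rypxy
Hunk 5: at line 9 remove [cirrt,gth] add [ofayn] -> 12 lines: ollrm jjr dyidr cln fdvym air ffedb pqcq rgo ofayn yqvg rypxy
Hunk 6: at line 8 remove [ofayn] add [zydxw,aiez,vtyf] -> 14 lines: ollrm jjr dyidr cln fdvym air ffedb pqcq rgo zydxw aiez vtyf yqvg rypxy
Final line 2: jjr

Answer: jjr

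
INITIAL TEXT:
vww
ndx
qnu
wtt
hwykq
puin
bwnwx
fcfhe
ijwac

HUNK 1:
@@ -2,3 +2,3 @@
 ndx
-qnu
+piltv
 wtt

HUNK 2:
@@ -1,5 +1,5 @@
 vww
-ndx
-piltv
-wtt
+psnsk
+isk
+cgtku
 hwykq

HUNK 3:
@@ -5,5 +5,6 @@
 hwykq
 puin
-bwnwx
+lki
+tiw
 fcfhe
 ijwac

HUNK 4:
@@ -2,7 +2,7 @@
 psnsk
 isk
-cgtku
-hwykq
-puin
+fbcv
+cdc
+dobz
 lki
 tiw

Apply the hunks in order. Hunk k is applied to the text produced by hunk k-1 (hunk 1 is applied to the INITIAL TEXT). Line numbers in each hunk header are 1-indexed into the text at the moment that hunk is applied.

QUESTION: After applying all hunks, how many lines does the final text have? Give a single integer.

Answer: 10

Derivation:
Hunk 1: at line 2 remove [qnu] add [piltv] -> 9 lines: vww ndx piltv wtt hwykq puin bwnwx fcfhe ijwac
Hunk 2: at line 1 remove [ndx,piltv,wtt] add [psnsk,isk,cgtku] -> 9 lines: vww psnsk isk cgtku hwykq puin bwnwx fcfhe ijwac
Hunk 3: at line 5 remove [bwnwx] add [lki,tiw] -> 10 lines: vww psnsk isk cgtku hwykq puin lki tiw fcfhe ijwac
Hunk 4: at line 2 remove [cgtku,hwykq,puin] add [fbcv,cdc,dobz] -> 10 lines: vww psnsk isk fbcv cdc dobz lki tiw fcfhe ijwac
Final line count: 10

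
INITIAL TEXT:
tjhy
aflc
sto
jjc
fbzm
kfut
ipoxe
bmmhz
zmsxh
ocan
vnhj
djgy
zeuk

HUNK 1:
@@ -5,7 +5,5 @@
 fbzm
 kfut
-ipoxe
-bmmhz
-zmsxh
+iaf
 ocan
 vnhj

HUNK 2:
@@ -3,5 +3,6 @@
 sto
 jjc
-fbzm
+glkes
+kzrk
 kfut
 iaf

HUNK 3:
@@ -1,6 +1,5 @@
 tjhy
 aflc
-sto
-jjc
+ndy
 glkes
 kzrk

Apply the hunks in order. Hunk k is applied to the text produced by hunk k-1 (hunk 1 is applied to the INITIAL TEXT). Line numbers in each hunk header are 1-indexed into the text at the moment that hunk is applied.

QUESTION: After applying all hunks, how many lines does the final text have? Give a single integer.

Hunk 1: at line 5 remove [ipoxe,bmmhz,zmsxh] add [iaf] -> 11 lines: tjhy aflc sto jjc fbzm kfut iaf ocan vnhj djgy zeuk
Hunk 2: at line 3 remove [fbzm] add [glkes,kzrk] -> 12 lines: tjhy aflc sto jjc glkes kzrk kfut iaf ocan vnhj djgy zeuk
Hunk 3: at line 1 remove [sto,jjc] add [ndy] -> 11 lines: tjhy aflc ndy glkes kzrk kfut iaf ocan vnhj djgy zeuk
Final line count: 11

Answer: 11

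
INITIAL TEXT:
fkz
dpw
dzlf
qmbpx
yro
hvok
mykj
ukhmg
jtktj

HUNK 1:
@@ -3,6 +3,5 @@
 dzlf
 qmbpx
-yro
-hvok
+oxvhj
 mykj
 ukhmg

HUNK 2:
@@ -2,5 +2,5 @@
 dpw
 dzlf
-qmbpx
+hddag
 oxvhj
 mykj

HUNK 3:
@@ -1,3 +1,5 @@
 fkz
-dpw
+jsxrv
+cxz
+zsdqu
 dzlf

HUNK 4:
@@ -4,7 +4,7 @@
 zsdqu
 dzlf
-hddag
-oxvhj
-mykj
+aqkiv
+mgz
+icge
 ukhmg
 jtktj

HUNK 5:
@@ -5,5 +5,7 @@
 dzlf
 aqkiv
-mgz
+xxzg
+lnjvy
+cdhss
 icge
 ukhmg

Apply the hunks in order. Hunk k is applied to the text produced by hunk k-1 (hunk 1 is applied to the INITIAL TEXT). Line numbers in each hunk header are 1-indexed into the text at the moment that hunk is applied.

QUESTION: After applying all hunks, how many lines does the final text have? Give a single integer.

Answer: 12

Derivation:
Hunk 1: at line 3 remove [yro,hvok] add [oxvhj] -> 8 lines: fkz dpw dzlf qmbpx oxvhj mykj ukhmg jtktj
Hunk 2: at line 2 remove [qmbpx] add [hddag] -> 8 lines: fkz dpw dzlf hddag oxvhj mykj ukhmg jtktj
Hunk 3: at line 1 remove [dpw] add [jsxrv,cxz,zsdqu] -> 10 lines: fkz jsxrv cxz zsdqu dzlf hddag oxvhj mykj ukhmg jtktj
Hunk 4: at line 4 remove [hddag,oxvhj,mykj] add [aqkiv,mgz,icge] -> 10 lines: fkz jsxrv cxz zsdqu dzlf aqkiv mgz icge ukhmg jtktj
Hunk 5: at line 5 remove [mgz] add [xxzg,lnjvy,cdhss] -> 12 lines: fkz jsxrv cxz zsdqu dzlf aqkiv xxzg lnjvy cdhss icge ukhmg jtktj
Final line count: 12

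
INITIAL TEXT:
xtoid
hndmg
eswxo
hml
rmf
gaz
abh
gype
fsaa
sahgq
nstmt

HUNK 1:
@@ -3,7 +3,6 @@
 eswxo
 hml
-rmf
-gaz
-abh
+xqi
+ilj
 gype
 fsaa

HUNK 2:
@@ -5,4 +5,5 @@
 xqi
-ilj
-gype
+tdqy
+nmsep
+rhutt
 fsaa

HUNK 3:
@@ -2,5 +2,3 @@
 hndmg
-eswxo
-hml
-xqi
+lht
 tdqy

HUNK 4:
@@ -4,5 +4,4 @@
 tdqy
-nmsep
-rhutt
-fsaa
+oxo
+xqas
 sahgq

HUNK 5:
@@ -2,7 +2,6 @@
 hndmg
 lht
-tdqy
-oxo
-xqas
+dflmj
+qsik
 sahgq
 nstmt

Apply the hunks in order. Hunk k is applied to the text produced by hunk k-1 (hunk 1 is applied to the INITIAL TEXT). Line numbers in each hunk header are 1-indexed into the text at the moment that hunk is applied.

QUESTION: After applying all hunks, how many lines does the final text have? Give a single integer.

Answer: 7

Derivation:
Hunk 1: at line 3 remove [rmf,gaz,abh] add [xqi,ilj] -> 10 lines: xtoid hndmg eswxo hml xqi ilj gype fsaa sahgq nstmt
Hunk 2: at line 5 remove [ilj,gype] add [tdqy,nmsep,rhutt] -> 11 lines: xtoid hndmg eswxo hml xqi tdqy nmsep rhutt fsaa sahgq nstmt
Hunk 3: at line 2 remove [eswxo,hml,xqi] add [lht] -> 9 lines: xtoid hndmg lht tdqy nmsep rhutt fsaa sahgq nstmt
Hunk 4: at line 4 remove [nmsep,rhutt,fsaa] add [oxo,xqas] -> 8 lines: xtoid hndmg lht tdqy oxo xqas sahgq nstmt
Hunk 5: at line 2 remove [tdqy,oxo,xqas] add [dflmj,qsik] -> 7 lines: xtoid hndmg lht dflmj qsik sahgq nstmt
Final line count: 7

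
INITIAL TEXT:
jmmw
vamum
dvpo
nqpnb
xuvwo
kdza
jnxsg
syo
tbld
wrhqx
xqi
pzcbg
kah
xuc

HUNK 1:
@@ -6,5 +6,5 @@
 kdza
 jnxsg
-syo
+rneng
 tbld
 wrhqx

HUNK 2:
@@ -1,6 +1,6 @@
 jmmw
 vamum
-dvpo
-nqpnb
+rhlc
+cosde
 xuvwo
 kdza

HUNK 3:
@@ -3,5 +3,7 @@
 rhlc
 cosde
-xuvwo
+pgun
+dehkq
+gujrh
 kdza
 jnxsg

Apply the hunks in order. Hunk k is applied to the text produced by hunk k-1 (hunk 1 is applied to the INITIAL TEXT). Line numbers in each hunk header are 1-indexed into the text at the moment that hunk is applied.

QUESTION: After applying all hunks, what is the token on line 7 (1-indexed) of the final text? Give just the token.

Hunk 1: at line 6 remove [syo] add [rneng] -> 14 lines: jmmw vamum dvpo nqpnb xuvwo kdza jnxsg rneng tbld wrhqx xqi pzcbg kah xuc
Hunk 2: at line 1 remove [dvpo,nqpnb] add [rhlc,cosde] -> 14 lines: jmmw vamum rhlc cosde xuvwo kdza jnxsg rneng tbld wrhqx xqi pzcbg kah xuc
Hunk 3: at line 3 remove [xuvwo] add [pgun,dehkq,gujrh] -> 16 lines: jmmw vamum rhlc cosde pgun dehkq gujrh kdza jnxsg rneng tbld wrhqx xqi pzcbg kah xuc
Final line 7: gujrh

Answer: gujrh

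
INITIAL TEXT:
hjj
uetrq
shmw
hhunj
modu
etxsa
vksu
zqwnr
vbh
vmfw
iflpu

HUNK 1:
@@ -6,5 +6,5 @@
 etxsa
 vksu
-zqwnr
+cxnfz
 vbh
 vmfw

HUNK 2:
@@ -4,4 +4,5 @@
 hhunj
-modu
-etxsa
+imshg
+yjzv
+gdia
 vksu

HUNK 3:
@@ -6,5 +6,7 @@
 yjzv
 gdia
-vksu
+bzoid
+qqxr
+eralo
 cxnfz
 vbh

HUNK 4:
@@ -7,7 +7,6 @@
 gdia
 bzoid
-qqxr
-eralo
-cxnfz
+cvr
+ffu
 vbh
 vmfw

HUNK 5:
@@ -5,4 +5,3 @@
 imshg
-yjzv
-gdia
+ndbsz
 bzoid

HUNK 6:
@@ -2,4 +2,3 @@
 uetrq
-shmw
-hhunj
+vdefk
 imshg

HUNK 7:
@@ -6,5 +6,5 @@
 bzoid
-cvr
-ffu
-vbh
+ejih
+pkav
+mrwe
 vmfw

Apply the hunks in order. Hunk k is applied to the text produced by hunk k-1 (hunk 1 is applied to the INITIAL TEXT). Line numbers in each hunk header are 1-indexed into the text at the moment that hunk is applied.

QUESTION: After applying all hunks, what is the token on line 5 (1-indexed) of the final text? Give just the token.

Hunk 1: at line 6 remove [zqwnr] add [cxnfz] -> 11 lines: hjj uetrq shmw hhunj modu etxsa vksu cxnfz vbh vmfw iflpu
Hunk 2: at line 4 remove [modu,etxsa] add [imshg,yjzv,gdia] -> 12 lines: hjj uetrq shmw hhunj imshg yjzv gdia vksu cxnfz vbh vmfw iflpu
Hunk 3: at line 6 remove [vksu] add [bzoid,qqxr,eralo] -> 14 lines: hjj uetrq shmw hhunj imshg yjzv gdia bzoid qqxr eralo cxnfz vbh vmfw iflpu
Hunk 4: at line 7 remove [qqxr,eralo,cxnfz] add [cvr,ffu] -> 13 lines: hjj uetrq shmw hhunj imshg yjzv gdia bzoid cvr ffu vbh vmfw iflpu
Hunk 5: at line 5 remove [yjzv,gdia] add [ndbsz] -> 12 lines: hjj uetrq shmw hhunj imshg ndbsz bzoid cvr ffu vbh vmfw iflpu
Hunk 6: at line 2 remove [shmw,hhunj] add [vdefk] -> 11 lines: hjj uetrq vdefk imshg ndbsz bzoid cvr ffu vbh vmfw iflpu
Hunk 7: at line 6 remove [cvr,ffu,vbh] add [ejih,pkav,mrwe] -> 11 lines: hjj uetrq vdefk imshg ndbsz bzoid ejih pkav mrwe vmfw iflpu
Final line 5: ndbsz

Answer: ndbsz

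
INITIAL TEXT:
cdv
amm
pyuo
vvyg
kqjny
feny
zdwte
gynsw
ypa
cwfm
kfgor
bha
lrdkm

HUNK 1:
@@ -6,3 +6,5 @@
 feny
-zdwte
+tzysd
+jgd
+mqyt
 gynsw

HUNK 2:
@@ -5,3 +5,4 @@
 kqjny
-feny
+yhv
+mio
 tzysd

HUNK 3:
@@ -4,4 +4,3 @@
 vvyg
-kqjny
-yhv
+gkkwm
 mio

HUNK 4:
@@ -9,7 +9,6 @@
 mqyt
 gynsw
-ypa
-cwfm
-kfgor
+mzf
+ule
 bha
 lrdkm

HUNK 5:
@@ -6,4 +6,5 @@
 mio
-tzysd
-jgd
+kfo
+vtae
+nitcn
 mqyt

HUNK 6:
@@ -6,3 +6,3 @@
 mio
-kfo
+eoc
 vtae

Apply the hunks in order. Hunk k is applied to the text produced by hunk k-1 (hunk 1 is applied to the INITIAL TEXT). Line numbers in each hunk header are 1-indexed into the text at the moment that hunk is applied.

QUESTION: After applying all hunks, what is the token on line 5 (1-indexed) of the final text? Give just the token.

Answer: gkkwm

Derivation:
Hunk 1: at line 6 remove [zdwte] add [tzysd,jgd,mqyt] -> 15 lines: cdv amm pyuo vvyg kqjny feny tzysd jgd mqyt gynsw ypa cwfm kfgor bha lrdkm
Hunk 2: at line 5 remove [feny] add [yhv,mio] -> 16 lines: cdv amm pyuo vvyg kqjny yhv mio tzysd jgd mqyt gynsw ypa cwfm kfgor bha lrdkm
Hunk 3: at line 4 remove [kqjny,yhv] add [gkkwm] -> 15 lines: cdv amm pyuo vvyg gkkwm mio tzysd jgd mqyt gynsw ypa cwfm kfgor bha lrdkm
Hunk 4: at line 9 remove [ypa,cwfm,kfgor] add [mzf,ule] -> 14 lines: cdv amm pyuo vvyg gkkwm mio tzysd jgd mqyt gynsw mzf ule bha lrdkm
Hunk 5: at line 6 remove [tzysd,jgd] add [kfo,vtae,nitcn] -> 15 lines: cdv amm pyuo vvyg gkkwm mio kfo vtae nitcn mqyt gynsw mzf ule bha lrdkm
Hunk 6: at line 6 remove [kfo] add [eoc] -> 15 lines: cdv amm pyuo vvyg gkkwm mio eoc vtae nitcn mqyt gynsw mzf ule bha lrdkm
Final line 5: gkkwm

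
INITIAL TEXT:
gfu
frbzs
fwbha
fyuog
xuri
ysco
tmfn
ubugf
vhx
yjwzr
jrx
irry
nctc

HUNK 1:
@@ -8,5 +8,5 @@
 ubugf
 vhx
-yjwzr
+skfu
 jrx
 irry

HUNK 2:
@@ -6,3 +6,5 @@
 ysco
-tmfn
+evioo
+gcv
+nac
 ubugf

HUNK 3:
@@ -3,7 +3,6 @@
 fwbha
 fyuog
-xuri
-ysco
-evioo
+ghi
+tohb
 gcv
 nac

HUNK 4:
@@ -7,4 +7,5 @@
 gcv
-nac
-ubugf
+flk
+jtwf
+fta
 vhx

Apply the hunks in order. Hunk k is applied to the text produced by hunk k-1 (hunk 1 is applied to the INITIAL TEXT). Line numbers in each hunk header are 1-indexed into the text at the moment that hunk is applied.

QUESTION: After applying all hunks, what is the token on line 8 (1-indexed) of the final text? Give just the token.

Answer: flk

Derivation:
Hunk 1: at line 8 remove [yjwzr] add [skfu] -> 13 lines: gfu frbzs fwbha fyuog xuri ysco tmfn ubugf vhx skfu jrx irry nctc
Hunk 2: at line 6 remove [tmfn] add [evioo,gcv,nac] -> 15 lines: gfu frbzs fwbha fyuog xuri ysco evioo gcv nac ubugf vhx skfu jrx irry nctc
Hunk 3: at line 3 remove [xuri,ysco,evioo] add [ghi,tohb] -> 14 lines: gfu frbzs fwbha fyuog ghi tohb gcv nac ubugf vhx skfu jrx irry nctc
Hunk 4: at line 7 remove [nac,ubugf] add [flk,jtwf,fta] -> 15 lines: gfu frbzs fwbha fyuog ghi tohb gcv flk jtwf fta vhx skfu jrx irry nctc
Final line 8: flk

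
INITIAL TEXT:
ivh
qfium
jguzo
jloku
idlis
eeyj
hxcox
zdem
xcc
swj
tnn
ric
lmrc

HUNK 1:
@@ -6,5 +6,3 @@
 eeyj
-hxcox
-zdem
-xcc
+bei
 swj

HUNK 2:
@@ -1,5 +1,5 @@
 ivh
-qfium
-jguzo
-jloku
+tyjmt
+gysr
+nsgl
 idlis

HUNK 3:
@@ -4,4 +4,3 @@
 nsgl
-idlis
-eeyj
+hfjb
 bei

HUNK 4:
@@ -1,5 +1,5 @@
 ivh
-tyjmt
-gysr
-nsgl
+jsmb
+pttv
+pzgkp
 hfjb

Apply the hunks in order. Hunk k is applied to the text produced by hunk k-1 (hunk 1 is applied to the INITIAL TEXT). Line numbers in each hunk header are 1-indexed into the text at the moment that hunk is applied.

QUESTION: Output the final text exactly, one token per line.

Answer: ivh
jsmb
pttv
pzgkp
hfjb
bei
swj
tnn
ric
lmrc

Derivation:
Hunk 1: at line 6 remove [hxcox,zdem,xcc] add [bei] -> 11 lines: ivh qfium jguzo jloku idlis eeyj bei swj tnn ric lmrc
Hunk 2: at line 1 remove [qfium,jguzo,jloku] add [tyjmt,gysr,nsgl] -> 11 lines: ivh tyjmt gysr nsgl idlis eeyj bei swj tnn ric lmrc
Hunk 3: at line 4 remove [idlis,eeyj] add [hfjb] -> 10 lines: ivh tyjmt gysr nsgl hfjb bei swj tnn ric lmrc
Hunk 4: at line 1 remove [tyjmt,gysr,nsgl] add [jsmb,pttv,pzgkp] -> 10 lines: ivh jsmb pttv pzgkp hfjb bei swj tnn ric lmrc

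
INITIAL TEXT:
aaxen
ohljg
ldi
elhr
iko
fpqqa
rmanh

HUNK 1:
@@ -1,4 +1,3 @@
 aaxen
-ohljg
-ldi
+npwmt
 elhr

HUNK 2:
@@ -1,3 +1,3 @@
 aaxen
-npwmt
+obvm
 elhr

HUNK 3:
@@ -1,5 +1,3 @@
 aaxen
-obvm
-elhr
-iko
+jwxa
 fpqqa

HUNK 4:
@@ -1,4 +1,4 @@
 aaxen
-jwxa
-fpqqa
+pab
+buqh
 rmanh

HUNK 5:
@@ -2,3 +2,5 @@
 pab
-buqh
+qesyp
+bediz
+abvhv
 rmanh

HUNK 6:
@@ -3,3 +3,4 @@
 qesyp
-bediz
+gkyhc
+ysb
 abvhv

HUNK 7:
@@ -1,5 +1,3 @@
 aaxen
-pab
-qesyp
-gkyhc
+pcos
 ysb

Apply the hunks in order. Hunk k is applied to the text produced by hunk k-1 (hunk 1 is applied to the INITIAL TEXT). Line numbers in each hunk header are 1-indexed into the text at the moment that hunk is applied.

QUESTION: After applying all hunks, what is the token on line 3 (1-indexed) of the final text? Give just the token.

Answer: ysb

Derivation:
Hunk 1: at line 1 remove [ohljg,ldi] add [npwmt] -> 6 lines: aaxen npwmt elhr iko fpqqa rmanh
Hunk 2: at line 1 remove [npwmt] add [obvm] -> 6 lines: aaxen obvm elhr iko fpqqa rmanh
Hunk 3: at line 1 remove [obvm,elhr,iko] add [jwxa] -> 4 lines: aaxen jwxa fpqqa rmanh
Hunk 4: at line 1 remove [jwxa,fpqqa] add [pab,buqh] -> 4 lines: aaxen pab buqh rmanh
Hunk 5: at line 2 remove [buqh] add [qesyp,bediz,abvhv] -> 6 lines: aaxen pab qesyp bediz abvhv rmanh
Hunk 6: at line 3 remove [bediz] add [gkyhc,ysb] -> 7 lines: aaxen pab qesyp gkyhc ysb abvhv rmanh
Hunk 7: at line 1 remove [pab,qesyp,gkyhc] add [pcos] -> 5 lines: aaxen pcos ysb abvhv rmanh
Final line 3: ysb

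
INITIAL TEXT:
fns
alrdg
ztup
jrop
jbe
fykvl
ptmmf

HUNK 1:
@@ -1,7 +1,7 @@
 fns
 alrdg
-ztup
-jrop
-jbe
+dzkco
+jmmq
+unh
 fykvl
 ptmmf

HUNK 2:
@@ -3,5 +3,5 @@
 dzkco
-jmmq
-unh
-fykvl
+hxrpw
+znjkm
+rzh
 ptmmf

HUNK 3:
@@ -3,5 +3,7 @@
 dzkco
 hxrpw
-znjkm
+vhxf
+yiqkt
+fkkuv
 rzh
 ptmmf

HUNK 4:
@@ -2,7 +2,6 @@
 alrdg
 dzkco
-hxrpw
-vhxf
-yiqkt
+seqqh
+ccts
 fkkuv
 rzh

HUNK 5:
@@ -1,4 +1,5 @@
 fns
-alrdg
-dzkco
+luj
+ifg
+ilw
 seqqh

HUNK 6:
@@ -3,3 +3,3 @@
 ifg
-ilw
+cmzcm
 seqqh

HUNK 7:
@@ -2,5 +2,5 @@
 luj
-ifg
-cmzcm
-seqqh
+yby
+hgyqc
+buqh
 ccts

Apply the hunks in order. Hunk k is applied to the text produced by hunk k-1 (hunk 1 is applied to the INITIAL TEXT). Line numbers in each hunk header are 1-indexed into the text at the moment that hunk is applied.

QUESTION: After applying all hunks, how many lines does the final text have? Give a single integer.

Answer: 9

Derivation:
Hunk 1: at line 1 remove [ztup,jrop,jbe] add [dzkco,jmmq,unh] -> 7 lines: fns alrdg dzkco jmmq unh fykvl ptmmf
Hunk 2: at line 3 remove [jmmq,unh,fykvl] add [hxrpw,znjkm,rzh] -> 7 lines: fns alrdg dzkco hxrpw znjkm rzh ptmmf
Hunk 3: at line 3 remove [znjkm] add [vhxf,yiqkt,fkkuv] -> 9 lines: fns alrdg dzkco hxrpw vhxf yiqkt fkkuv rzh ptmmf
Hunk 4: at line 2 remove [hxrpw,vhxf,yiqkt] add [seqqh,ccts] -> 8 lines: fns alrdg dzkco seqqh ccts fkkuv rzh ptmmf
Hunk 5: at line 1 remove [alrdg,dzkco] add [luj,ifg,ilw] -> 9 lines: fns luj ifg ilw seqqh ccts fkkuv rzh ptmmf
Hunk 6: at line 3 remove [ilw] add [cmzcm] -> 9 lines: fns luj ifg cmzcm seqqh ccts fkkuv rzh ptmmf
Hunk 7: at line 2 remove [ifg,cmzcm,seqqh] add [yby,hgyqc,buqh] -> 9 lines: fns luj yby hgyqc buqh ccts fkkuv rzh ptmmf
Final line count: 9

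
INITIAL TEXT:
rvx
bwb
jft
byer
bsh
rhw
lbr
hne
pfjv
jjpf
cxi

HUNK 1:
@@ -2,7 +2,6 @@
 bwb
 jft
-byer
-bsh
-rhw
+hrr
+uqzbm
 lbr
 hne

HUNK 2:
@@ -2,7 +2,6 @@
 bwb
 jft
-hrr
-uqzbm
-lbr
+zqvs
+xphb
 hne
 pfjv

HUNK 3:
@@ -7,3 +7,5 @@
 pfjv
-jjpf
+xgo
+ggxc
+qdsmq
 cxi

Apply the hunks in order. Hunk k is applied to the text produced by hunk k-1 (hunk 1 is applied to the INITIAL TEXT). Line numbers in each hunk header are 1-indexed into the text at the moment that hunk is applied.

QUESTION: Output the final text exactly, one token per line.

Hunk 1: at line 2 remove [byer,bsh,rhw] add [hrr,uqzbm] -> 10 lines: rvx bwb jft hrr uqzbm lbr hne pfjv jjpf cxi
Hunk 2: at line 2 remove [hrr,uqzbm,lbr] add [zqvs,xphb] -> 9 lines: rvx bwb jft zqvs xphb hne pfjv jjpf cxi
Hunk 3: at line 7 remove [jjpf] add [xgo,ggxc,qdsmq] -> 11 lines: rvx bwb jft zqvs xphb hne pfjv xgo ggxc qdsmq cxi

Answer: rvx
bwb
jft
zqvs
xphb
hne
pfjv
xgo
ggxc
qdsmq
cxi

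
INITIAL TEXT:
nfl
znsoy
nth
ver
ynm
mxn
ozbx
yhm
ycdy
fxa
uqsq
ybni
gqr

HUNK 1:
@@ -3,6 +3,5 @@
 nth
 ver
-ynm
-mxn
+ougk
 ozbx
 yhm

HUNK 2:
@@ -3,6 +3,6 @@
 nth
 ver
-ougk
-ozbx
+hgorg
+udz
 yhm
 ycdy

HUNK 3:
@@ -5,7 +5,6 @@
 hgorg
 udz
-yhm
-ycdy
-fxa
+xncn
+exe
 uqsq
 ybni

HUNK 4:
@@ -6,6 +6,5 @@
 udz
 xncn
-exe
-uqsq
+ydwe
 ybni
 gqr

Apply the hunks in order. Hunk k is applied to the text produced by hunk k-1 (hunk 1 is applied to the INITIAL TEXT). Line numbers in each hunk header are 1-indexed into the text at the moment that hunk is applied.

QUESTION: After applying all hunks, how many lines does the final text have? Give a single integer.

Hunk 1: at line 3 remove [ynm,mxn] add [ougk] -> 12 lines: nfl znsoy nth ver ougk ozbx yhm ycdy fxa uqsq ybni gqr
Hunk 2: at line 3 remove [ougk,ozbx] add [hgorg,udz] -> 12 lines: nfl znsoy nth ver hgorg udz yhm ycdy fxa uqsq ybni gqr
Hunk 3: at line 5 remove [yhm,ycdy,fxa] add [xncn,exe] -> 11 lines: nfl znsoy nth ver hgorg udz xncn exe uqsq ybni gqr
Hunk 4: at line 6 remove [exe,uqsq] add [ydwe] -> 10 lines: nfl znsoy nth ver hgorg udz xncn ydwe ybni gqr
Final line count: 10

Answer: 10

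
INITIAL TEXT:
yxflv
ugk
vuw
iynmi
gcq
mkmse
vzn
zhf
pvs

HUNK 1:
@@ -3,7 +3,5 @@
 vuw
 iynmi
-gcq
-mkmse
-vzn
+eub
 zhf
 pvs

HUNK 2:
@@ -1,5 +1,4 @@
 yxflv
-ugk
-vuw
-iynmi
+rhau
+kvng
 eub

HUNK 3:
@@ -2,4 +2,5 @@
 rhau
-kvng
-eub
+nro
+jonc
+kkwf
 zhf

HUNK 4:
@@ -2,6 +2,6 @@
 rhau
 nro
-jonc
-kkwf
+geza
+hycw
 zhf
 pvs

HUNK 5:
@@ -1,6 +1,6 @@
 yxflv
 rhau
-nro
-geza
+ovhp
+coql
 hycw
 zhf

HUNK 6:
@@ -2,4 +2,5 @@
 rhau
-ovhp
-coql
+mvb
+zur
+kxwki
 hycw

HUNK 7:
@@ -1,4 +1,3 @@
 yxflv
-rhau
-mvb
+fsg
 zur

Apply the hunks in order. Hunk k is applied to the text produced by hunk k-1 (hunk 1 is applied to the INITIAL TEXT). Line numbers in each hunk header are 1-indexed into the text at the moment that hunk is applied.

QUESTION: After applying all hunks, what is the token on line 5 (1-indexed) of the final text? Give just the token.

Hunk 1: at line 3 remove [gcq,mkmse,vzn] add [eub] -> 7 lines: yxflv ugk vuw iynmi eub zhf pvs
Hunk 2: at line 1 remove [ugk,vuw,iynmi] add [rhau,kvng] -> 6 lines: yxflv rhau kvng eub zhf pvs
Hunk 3: at line 2 remove [kvng,eub] add [nro,jonc,kkwf] -> 7 lines: yxflv rhau nro jonc kkwf zhf pvs
Hunk 4: at line 2 remove [jonc,kkwf] add [geza,hycw] -> 7 lines: yxflv rhau nro geza hycw zhf pvs
Hunk 5: at line 1 remove [nro,geza] add [ovhp,coql] -> 7 lines: yxflv rhau ovhp coql hycw zhf pvs
Hunk 6: at line 2 remove [ovhp,coql] add [mvb,zur,kxwki] -> 8 lines: yxflv rhau mvb zur kxwki hycw zhf pvs
Hunk 7: at line 1 remove [rhau,mvb] add [fsg] -> 7 lines: yxflv fsg zur kxwki hycw zhf pvs
Final line 5: hycw

Answer: hycw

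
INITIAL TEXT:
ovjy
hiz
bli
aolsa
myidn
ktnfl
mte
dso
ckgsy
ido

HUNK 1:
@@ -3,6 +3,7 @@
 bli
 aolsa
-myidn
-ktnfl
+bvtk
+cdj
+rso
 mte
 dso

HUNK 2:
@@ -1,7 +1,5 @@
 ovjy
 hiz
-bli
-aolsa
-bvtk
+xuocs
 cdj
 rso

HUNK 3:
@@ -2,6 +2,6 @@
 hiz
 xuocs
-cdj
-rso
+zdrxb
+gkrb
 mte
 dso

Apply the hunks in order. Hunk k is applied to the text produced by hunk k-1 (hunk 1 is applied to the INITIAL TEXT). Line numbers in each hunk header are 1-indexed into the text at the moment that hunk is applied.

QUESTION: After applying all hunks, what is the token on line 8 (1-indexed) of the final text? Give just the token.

Answer: ckgsy

Derivation:
Hunk 1: at line 3 remove [myidn,ktnfl] add [bvtk,cdj,rso] -> 11 lines: ovjy hiz bli aolsa bvtk cdj rso mte dso ckgsy ido
Hunk 2: at line 1 remove [bli,aolsa,bvtk] add [xuocs] -> 9 lines: ovjy hiz xuocs cdj rso mte dso ckgsy ido
Hunk 3: at line 2 remove [cdj,rso] add [zdrxb,gkrb] -> 9 lines: ovjy hiz xuocs zdrxb gkrb mte dso ckgsy ido
Final line 8: ckgsy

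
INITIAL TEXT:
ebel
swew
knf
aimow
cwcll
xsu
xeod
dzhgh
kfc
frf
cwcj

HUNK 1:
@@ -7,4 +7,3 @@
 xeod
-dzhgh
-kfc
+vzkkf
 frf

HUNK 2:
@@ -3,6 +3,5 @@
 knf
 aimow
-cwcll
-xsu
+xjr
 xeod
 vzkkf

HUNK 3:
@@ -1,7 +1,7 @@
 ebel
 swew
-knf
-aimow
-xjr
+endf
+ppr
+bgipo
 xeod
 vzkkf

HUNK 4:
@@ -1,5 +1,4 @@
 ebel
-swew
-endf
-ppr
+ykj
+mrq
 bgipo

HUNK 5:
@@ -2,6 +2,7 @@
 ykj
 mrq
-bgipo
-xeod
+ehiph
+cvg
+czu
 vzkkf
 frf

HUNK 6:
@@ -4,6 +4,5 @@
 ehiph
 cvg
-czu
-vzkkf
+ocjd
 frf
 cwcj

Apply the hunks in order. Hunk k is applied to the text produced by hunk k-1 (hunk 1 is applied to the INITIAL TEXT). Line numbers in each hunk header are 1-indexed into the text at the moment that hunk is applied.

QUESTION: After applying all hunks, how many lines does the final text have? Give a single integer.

Hunk 1: at line 7 remove [dzhgh,kfc] add [vzkkf] -> 10 lines: ebel swew knf aimow cwcll xsu xeod vzkkf frf cwcj
Hunk 2: at line 3 remove [cwcll,xsu] add [xjr] -> 9 lines: ebel swew knf aimow xjr xeod vzkkf frf cwcj
Hunk 3: at line 1 remove [knf,aimow,xjr] add [endf,ppr,bgipo] -> 9 lines: ebel swew endf ppr bgipo xeod vzkkf frf cwcj
Hunk 4: at line 1 remove [swew,endf,ppr] add [ykj,mrq] -> 8 lines: ebel ykj mrq bgipo xeod vzkkf frf cwcj
Hunk 5: at line 2 remove [bgipo,xeod] add [ehiph,cvg,czu] -> 9 lines: ebel ykj mrq ehiph cvg czu vzkkf frf cwcj
Hunk 6: at line 4 remove [czu,vzkkf] add [ocjd] -> 8 lines: ebel ykj mrq ehiph cvg ocjd frf cwcj
Final line count: 8

Answer: 8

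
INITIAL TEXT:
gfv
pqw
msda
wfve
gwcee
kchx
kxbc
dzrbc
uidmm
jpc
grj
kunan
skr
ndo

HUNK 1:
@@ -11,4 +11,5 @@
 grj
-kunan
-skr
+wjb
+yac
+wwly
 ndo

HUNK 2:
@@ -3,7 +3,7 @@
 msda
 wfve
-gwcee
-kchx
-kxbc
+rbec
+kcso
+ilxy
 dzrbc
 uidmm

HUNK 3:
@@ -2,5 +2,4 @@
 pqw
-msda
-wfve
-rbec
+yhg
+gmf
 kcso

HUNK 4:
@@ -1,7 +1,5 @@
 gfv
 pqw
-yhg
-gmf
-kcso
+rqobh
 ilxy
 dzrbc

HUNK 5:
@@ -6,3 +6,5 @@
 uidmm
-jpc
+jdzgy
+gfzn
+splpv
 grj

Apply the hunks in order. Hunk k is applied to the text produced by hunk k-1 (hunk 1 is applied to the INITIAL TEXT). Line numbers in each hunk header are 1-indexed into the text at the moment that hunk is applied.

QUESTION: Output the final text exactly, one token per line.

Answer: gfv
pqw
rqobh
ilxy
dzrbc
uidmm
jdzgy
gfzn
splpv
grj
wjb
yac
wwly
ndo

Derivation:
Hunk 1: at line 11 remove [kunan,skr] add [wjb,yac,wwly] -> 15 lines: gfv pqw msda wfve gwcee kchx kxbc dzrbc uidmm jpc grj wjb yac wwly ndo
Hunk 2: at line 3 remove [gwcee,kchx,kxbc] add [rbec,kcso,ilxy] -> 15 lines: gfv pqw msda wfve rbec kcso ilxy dzrbc uidmm jpc grj wjb yac wwly ndo
Hunk 3: at line 2 remove [msda,wfve,rbec] add [yhg,gmf] -> 14 lines: gfv pqw yhg gmf kcso ilxy dzrbc uidmm jpc grj wjb yac wwly ndo
Hunk 4: at line 1 remove [yhg,gmf,kcso] add [rqobh] -> 12 lines: gfv pqw rqobh ilxy dzrbc uidmm jpc grj wjb yac wwly ndo
Hunk 5: at line 6 remove [jpc] add [jdzgy,gfzn,splpv] -> 14 lines: gfv pqw rqobh ilxy dzrbc uidmm jdzgy gfzn splpv grj wjb yac wwly ndo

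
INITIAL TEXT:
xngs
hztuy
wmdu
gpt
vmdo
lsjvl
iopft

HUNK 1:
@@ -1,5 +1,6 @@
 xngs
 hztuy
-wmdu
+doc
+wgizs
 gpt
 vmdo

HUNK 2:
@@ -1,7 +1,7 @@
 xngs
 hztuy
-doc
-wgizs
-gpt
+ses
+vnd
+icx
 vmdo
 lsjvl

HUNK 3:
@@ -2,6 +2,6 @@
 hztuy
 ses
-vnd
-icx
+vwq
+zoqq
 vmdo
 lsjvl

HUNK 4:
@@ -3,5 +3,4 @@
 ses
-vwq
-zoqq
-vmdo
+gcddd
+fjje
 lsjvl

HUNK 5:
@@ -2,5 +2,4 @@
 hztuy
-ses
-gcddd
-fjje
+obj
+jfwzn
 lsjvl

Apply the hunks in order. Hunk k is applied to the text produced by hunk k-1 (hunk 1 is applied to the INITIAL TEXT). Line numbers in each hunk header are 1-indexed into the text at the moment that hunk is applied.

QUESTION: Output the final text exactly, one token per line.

Answer: xngs
hztuy
obj
jfwzn
lsjvl
iopft

Derivation:
Hunk 1: at line 1 remove [wmdu] add [doc,wgizs] -> 8 lines: xngs hztuy doc wgizs gpt vmdo lsjvl iopft
Hunk 2: at line 1 remove [doc,wgizs,gpt] add [ses,vnd,icx] -> 8 lines: xngs hztuy ses vnd icx vmdo lsjvl iopft
Hunk 3: at line 2 remove [vnd,icx] add [vwq,zoqq] -> 8 lines: xngs hztuy ses vwq zoqq vmdo lsjvl iopft
Hunk 4: at line 3 remove [vwq,zoqq,vmdo] add [gcddd,fjje] -> 7 lines: xngs hztuy ses gcddd fjje lsjvl iopft
Hunk 5: at line 2 remove [ses,gcddd,fjje] add [obj,jfwzn] -> 6 lines: xngs hztuy obj jfwzn lsjvl iopft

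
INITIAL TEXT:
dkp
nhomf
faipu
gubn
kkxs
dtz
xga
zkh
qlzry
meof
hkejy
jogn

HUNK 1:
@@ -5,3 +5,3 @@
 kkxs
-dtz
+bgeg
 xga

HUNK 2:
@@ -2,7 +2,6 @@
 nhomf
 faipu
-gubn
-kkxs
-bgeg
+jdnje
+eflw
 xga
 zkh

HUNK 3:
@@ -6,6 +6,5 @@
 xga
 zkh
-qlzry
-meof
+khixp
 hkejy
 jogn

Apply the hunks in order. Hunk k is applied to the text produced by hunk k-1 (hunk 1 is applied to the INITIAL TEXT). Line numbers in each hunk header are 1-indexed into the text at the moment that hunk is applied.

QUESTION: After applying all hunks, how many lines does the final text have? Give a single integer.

Hunk 1: at line 5 remove [dtz] add [bgeg] -> 12 lines: dkp nhomf faipu gubn kkxs bgeg xga zkh qlzry meof hkejy jogn
Hunk 2: at line 2 remove [gubn,kkxs,bgeg] add [jdnje,eflw] -> 11 lines: dkp nhomf faipu jdnje eflw xga zkh qlzry meof hkejy jogn
Hunk 3: at line 6 remove [qlzry,meof] add [khixp] -> 10 lines: dkp nhomf faipu jdnje eflw xga zkh khixp hkejy jogn
Final line count: 10

Answer: 10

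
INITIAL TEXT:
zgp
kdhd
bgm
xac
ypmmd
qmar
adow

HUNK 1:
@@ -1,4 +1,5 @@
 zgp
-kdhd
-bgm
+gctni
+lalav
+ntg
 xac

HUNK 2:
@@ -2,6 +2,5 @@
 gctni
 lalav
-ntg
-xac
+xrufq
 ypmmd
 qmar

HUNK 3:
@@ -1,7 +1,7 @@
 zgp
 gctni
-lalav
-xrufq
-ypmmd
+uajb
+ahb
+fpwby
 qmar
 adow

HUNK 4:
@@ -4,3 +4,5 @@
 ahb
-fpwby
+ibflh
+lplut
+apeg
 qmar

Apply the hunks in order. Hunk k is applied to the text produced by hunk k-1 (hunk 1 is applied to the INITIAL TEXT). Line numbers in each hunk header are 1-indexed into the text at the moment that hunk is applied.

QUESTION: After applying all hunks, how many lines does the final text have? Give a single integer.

Hunk 1: at line 1 remove [kdhd,bgm] add [gctni,lalav,ntg] -> 8 lines: zgp gctni lalav ntg xac ypmmd qmar adow
Hunk 2: at line 2 remove [ntg,xac] add [xrufq] -> 7 lines: zgp gctni lalav xrufq ypmmd qmar adow
Hunk 3: at line 1 remove [lalav,xrufq,ypmmd] add [uajb,ahb,fpwby] -> 7 lines: zgp gctni uajb ahb fpwby qmar adow
Hunk 4: at line 4 remove [fpwby] add [ibflh,lplut,apeg] -> 9 lines: zgp gctni uajb ahb ibflh lplut apeg qmar adow
Final line count: 9

Answer: 9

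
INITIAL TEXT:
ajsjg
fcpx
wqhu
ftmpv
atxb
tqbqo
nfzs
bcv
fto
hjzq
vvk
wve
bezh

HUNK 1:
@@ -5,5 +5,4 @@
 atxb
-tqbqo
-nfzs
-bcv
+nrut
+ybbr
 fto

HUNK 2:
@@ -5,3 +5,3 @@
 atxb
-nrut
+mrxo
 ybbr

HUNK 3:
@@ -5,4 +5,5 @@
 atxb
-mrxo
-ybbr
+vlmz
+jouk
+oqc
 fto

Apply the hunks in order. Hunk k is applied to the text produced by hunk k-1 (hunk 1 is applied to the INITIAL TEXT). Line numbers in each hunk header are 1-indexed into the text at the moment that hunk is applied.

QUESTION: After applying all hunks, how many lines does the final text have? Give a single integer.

Hunk 1: at line 5 remove [tqbqo,nfzs,bcv] add [nrut,ybbr] -> 12 lines: ajsjg fcpx wqhu ftmpv atxb nrut ybbr fto hjzq vvk wve bezh
Hunk 2: at line 5 remove [nrut] add [mrxo] -> 12 lines: ajsjg fcpx wqhu ftmpv atxb mrxo ybbr fto hjzq vvk wve bezh
Hunk 3: at line 5 remove [mrxo,ybbr] add [vlmz,jouk,oqc] -> 13 lines: ajsjg fcpx wqhu ftmpv atxb vlmz jouk oqc fto hjzq vvk wve bezh
Final line count: 13

Answer: 13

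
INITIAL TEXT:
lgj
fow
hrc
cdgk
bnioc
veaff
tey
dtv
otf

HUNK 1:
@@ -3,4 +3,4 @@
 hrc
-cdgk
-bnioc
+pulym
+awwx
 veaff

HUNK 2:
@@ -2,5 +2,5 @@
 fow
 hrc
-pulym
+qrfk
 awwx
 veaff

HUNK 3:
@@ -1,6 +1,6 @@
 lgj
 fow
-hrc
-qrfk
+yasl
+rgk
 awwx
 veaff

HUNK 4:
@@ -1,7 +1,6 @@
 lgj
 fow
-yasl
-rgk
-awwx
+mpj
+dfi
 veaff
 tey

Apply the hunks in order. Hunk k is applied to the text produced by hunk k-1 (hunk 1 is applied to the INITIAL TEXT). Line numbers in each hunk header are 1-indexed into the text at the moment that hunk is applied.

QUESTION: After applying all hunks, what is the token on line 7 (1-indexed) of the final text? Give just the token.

Hunk 1: at line 3 remove [cdgk,bnioc] add [pulym,awwx] -> 9 lines: lgj fow hrc pulym awwx veaff tey dtv otf
Hunk 2: at line 2 remove [pulym] add [qrfk] -> 9 lines: lgj fow hrc qrfk awwx veaff tey dtv otf
Hunk 3: at line 1 remove [hrc,qrfk] add [yasl,rgk] -> 9 lines: lgj fow yasl rgk awwx veaff tey dtv otf
Hunk 4: at line 1 remove [yasl,rgk,awwx] add [mpj,dfi] -> 8 lines: lgj fow mpj dfi veaff tey dtv otf
Final line 7: dtv

Answer: dtv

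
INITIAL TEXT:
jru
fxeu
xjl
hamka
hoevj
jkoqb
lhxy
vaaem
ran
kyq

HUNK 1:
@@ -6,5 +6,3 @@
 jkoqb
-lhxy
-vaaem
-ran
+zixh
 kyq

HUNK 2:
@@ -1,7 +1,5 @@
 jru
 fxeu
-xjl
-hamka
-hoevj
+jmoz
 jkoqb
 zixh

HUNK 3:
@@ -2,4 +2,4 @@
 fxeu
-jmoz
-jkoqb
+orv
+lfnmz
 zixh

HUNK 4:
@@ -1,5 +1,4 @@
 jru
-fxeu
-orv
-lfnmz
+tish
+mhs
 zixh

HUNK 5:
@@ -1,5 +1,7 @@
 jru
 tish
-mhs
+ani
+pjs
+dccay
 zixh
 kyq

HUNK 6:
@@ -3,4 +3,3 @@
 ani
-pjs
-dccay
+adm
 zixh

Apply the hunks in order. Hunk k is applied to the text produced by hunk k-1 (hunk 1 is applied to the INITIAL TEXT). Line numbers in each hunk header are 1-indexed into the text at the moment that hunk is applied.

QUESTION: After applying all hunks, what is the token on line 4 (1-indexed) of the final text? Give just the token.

Answer: adm

Derivation:
Hunk 1: at line 6 remove [lhxy,vaaem,ran] add [zixh] -> 8 lines: jru fxeu xjl hamka hoevj jkoqb zixh kyq
Hunk 2: at line 1 remove [xjl,hamka,hoevj] add [jmoz] -> 6 lines: jru fxeu jmoz jkoqb zixh kyq
Hunk 3: at line 2 remove [jmoz,jkoqb] add [orv,lfnmz] -> 6 lines: jru fxeu orv lfnmz zixh kyq
Hunk 4: at line 1 remove [fxeu,orv,lfnmz] add [tish,mhs] -> 5 lines: jru tish mhs zixh kyq
Hunk 5: at line 1 remove [mhs] add [ani,pjs,dccay] -> 7 lines: jru tish ani pjs dccay zixh kyq
Hunk 6: at line 3 remove [pjs,dccay] add [adm] -> 6 lines: jru tish ani adm zixh kyq
Final line 4: adm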